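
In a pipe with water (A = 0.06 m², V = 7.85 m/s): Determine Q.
Formula: Q = A V
Q = 0.06·7.85·1000 = 471 L/s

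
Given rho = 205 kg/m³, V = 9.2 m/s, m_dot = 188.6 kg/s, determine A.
Formula: \dot{m} = \rho A V
Substituting knowns: 188.6 = 205·A·9.2
Solving for A: A = 188.6/(205·9.2) = 0.1 m²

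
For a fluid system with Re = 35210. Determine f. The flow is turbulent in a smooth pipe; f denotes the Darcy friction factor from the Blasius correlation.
Formula: f = \frac{0.316}{Re^{0.25}}
f = 0.316/35210^0.25 = 0.02307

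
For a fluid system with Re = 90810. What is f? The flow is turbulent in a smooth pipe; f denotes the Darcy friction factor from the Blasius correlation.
Formula: f = \frac{0.316}{Re^{0.25}}
f = 0.316/90810^0.25 = 0.0182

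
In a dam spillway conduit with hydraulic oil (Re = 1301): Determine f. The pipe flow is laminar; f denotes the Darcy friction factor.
Formula: f = \frac{64}{Re}
f = 64/1301 = 0.04919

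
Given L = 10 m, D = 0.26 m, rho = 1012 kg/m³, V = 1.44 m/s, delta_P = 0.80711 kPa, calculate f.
Formula: \Delta P = f \frac{L}{D} \frac{\rho V^2}{2}
Substituting knowns: 0.80711 = f·(10/0.26)·0.5·1012·1.44²/1000
Solving for f: f = (0.80711·1000)/((10/0.26)·0.5·1012·1.44²) = 0.02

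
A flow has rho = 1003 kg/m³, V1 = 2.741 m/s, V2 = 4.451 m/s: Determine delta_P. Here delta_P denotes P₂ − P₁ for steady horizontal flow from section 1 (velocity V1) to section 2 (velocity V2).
Formula: \Delta P = \frac{1}{2} \rho (V_1^2 - V_2^2)
delta_P = 0.5·1003·(2.741² − 4.451²)/1000 = -6.168 kPa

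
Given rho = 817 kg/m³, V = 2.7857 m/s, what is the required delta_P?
Formula: V = \sqrt{\frac{2 \Delta P}{\rho}}
Substituting knowns: 2.7857 = √(2·(delta_P·1000)/817)
Solving for delta_P: delta_P = 2.7857²·817/2/1000 = 3.17 kPa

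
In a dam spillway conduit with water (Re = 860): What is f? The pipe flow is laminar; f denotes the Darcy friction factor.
Formula: f = \frac{64}{Re}
f = 64/860 = 0.07442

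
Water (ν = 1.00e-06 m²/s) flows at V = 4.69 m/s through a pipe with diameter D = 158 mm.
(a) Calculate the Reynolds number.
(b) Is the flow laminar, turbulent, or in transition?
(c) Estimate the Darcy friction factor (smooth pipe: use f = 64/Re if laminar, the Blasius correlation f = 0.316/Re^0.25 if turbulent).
(a) Re = V·D/ν = 4.69·0.158/1.00e-06 = 741020
(b) Flow regime: turbulent (Re > 4000)
(c) Friction factor: f = 0.316/Re^0.25 = 0.316/741020^0.25 = 0.01077 (Blasius is strictly valid for Re ≲ 1e5; used here as the smooth-pipe estimate the problem specifies)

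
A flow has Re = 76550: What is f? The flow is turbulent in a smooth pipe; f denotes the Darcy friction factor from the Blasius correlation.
Formula: f = \frac{0.316}{Re^{0.25}}
f = 0.316/76550^0.25 = 0.019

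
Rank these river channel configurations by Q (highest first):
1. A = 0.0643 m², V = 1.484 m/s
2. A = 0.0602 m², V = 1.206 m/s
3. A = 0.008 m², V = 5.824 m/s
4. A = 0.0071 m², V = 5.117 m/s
Case 1: Q = 95.42 L/s
Case 2: Q = 72.6 L/s
Case 3: Q = 46.59 L/s
Case 4: Q = 36.33 L/s
Ranking (highest first): 1, 2, 3, 4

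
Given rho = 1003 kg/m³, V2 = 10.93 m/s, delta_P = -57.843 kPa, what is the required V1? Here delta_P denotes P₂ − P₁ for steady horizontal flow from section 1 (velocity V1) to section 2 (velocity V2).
Formula: \Delta P = \frac{1}{2} \rho (V_1^2 - V_2^2)
Substituting knowns: -57.843 = 0.5·1003·(V1² − 10.93²)/1000
Solving for V1: V1 = √(10.93² + 2·(-57.843·1000)/1003) = 2.031 m/s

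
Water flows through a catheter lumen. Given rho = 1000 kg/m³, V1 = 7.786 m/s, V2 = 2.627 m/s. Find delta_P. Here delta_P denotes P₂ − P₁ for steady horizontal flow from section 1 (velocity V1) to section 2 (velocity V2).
Formula: \Delta P = \frac{1}{2} \rho (V_1^2 - V_2^2)
delta_P = 0.5·1000·(7.786² − 2.627²)/1000 = 26.86 kPa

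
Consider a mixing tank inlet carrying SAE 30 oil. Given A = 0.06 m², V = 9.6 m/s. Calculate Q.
Formula: Q = A V
Q = 0.06·9.6·1000 = 576 L/s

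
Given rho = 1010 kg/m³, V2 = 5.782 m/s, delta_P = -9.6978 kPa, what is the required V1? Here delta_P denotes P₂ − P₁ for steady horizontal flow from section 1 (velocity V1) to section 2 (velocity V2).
Formula: \Delta P = \frac{1}{2} \rho (V_1^2 - V_2^2)
Substituting knowns: -9.6978 = 0.5·1010·(V1² − 5.782²)/1000
Solving for V1: V1 = √(5.782² + 2·(-9.6978·1000)/1010) = 3.772 m/s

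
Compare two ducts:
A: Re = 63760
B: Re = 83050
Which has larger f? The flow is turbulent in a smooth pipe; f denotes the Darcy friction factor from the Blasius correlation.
f(A) = 0.01989, f(B) = 0.01861. Answer: A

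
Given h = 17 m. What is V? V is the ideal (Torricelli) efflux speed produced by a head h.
Formula: V = \sqrt{2 g h}
V = √(2·9.81·17) = 18.26 m/s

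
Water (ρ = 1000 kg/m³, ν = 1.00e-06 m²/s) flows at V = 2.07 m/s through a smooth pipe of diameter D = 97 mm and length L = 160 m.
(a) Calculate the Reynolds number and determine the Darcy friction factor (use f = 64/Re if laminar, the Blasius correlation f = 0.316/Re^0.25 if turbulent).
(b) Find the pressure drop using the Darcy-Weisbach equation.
(a) Re = V·D/ν = 2.07·0.097/1.00e-06 = 200790 → turbulent (Re > 4000); f = 0.316/Re^0.25 = 0.316/200790^0.25 = 0.014928 (Blasius is strictly valid for Re ≲ 1e5; used here as the smooth-pipe estimate the problem specifies)
(b) Darcy-Weisbach: ΔP = f·(L/D)·½ρV²/1000 = 0.014928·(160/0.097)·½·1000·2.07²/1000 = 52.75 kPa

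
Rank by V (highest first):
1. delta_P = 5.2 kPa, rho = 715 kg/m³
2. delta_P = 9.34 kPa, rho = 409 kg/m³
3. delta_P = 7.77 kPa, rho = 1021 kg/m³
Case 1: V = 3.814 m/s
Case 2: V = 6.758 m/s
Case 3: V = 3.901 m/s
Ranking (highest first): 2, 3, 1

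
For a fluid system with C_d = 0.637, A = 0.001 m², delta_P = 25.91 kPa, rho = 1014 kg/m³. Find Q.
Formula: Q = C_d A \sqrt{\frac{2 \Delta P}{\rho}}
Q = 0.637·0.001·√(2·(25.91·1000)/1014)·1000 = 4.554 L/s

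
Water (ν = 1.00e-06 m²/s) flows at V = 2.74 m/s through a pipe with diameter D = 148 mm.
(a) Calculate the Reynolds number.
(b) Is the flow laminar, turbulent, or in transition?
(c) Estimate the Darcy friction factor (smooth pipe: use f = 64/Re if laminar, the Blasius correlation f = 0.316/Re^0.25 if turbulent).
(a) Re = V·D/ν = 2.74·0.148/1.00e-06 = 405520
(b) Flow regime: turbulent (Re > 4000)
(c) Friction factor: f = 0.316/Re^0.25 = 0.316/405520^0.25 = 0.01252 (Blasius is strictly valid for Re ≲ 1e5; used here as the smooth-pipe estimate the problem specifies)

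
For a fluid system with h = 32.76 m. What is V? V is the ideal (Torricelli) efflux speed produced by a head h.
Formula: V = \sqrt{2 g h}
V = √(2·9.81·32.76) = 25.35 m/s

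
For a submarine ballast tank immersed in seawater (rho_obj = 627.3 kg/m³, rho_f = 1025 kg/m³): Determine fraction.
Formula: f_{sub} = \frac{\rho_{obj}}{\rho_f}
fraction = 627.3/1025 = 0.612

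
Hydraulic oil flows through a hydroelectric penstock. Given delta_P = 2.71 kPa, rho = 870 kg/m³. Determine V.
Formula: V = \sqrt{\frac{2 \Delta P}{\rho}}
V = √(2·(2.71·1000)/870) = 2.496 m/s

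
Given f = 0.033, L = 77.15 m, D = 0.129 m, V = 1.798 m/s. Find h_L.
Formula: h_L = f \frac{L}{D} \frac{V^2}{2g}
h_L = 0.033·(77.15/0.129)·1.798²/(2·9.81) = 3.252 m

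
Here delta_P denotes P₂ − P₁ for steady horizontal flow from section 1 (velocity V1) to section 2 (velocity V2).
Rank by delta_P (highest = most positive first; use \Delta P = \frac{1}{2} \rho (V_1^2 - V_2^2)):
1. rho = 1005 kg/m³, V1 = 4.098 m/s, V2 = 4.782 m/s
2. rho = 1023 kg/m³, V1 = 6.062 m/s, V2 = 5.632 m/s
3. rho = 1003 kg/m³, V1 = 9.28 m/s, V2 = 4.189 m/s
Case 1: delta_P = -3.052 kPa
Case 2: delta_P = 2.572 kPa
Case 3: delta_P = 34.39 kPa
Ranking (highest first): 3, 2, 1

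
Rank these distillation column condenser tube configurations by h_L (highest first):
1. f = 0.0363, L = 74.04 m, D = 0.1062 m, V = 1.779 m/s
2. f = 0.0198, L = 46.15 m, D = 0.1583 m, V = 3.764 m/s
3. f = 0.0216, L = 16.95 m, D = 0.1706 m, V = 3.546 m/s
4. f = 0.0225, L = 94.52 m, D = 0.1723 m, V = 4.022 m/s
Case 1: h_L = 4.082 m
Case 2: h_L = 4.168 m
Case 3: h_L = 1.375 m
Case 4: h_L = 10.18 m
Ranking (highest first): 4, 2, 1, 3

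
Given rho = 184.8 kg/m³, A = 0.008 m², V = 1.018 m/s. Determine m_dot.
Formula: \dot{m} = \rho A V
m_dot = 184.8·0.008·1.018 = 1.505 kg/s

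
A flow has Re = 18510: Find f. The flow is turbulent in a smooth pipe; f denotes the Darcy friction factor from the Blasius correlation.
Formula: f = \frac{0.316}{Re^{0.25}}
f = 0.316/18510^0.25 = 0.02709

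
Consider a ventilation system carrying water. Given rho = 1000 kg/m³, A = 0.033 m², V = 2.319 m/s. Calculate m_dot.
Formula: \dot{m} = \rho A V
m_dot = 1000·0.033·2.319 = 76.53 kg/s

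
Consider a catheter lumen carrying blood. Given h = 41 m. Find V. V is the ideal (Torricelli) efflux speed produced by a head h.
Formula: V = \sqrt{2 g h}
V = √(2·9.81·41) = 28.36 m/s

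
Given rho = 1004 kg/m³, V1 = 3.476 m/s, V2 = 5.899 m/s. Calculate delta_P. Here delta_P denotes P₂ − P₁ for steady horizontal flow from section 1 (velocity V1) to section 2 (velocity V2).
Formula: \Delta P = \frac{1}{2} \rho (V_1^2 - V_2^2)
delta_P = 0.5·1004·(3.476² − 5.899²)/1000 = -11.4 kPa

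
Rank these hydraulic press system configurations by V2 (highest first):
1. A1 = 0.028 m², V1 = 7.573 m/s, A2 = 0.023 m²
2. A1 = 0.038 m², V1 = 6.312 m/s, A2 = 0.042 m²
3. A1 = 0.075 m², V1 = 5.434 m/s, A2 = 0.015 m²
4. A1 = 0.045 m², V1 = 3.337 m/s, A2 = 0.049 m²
Case 1: V2 = 9.219 m/s
Case 2: V2 = 5.711 m/s
Case 3: V2 = 27.17 m/s
Case 4: V2 = 3.065 m/s
Ranking (highest first): 3, 1, 2, 4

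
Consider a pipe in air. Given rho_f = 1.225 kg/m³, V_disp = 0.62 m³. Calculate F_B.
Formula: F_B = \rho_f g V_{disp}
F_B = 1.225·9.81·0.62 = 7.451 N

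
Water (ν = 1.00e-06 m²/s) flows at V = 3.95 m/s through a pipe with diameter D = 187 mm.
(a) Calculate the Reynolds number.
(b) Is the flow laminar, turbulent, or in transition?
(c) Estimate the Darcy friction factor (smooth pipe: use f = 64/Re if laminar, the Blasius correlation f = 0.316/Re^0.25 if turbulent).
(a) Re = V·D/ν = 3.95·0.187/1.00e-06 = 738650
(b) Flow regime: turbulent (Re > 4000)
(c) Friction factor: f = 0.316/Re^0.25 = 0.316/738650^0.25 = 0.01078 (Blasius is strictly valid for Re ≲ 1e5; used here as the smooth-pipe estimate the problem specifies)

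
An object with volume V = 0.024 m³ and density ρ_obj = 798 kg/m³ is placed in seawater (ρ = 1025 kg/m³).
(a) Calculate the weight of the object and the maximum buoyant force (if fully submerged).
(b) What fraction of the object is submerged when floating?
(a) W=rho_obj*g*V=798*9.81*0.024=187.9 N; F_B(max)=rho*g*V=1025*9.81*0.024=241.3 N
(b) Floating fraction=rho_obj/rho=798/1025=0.779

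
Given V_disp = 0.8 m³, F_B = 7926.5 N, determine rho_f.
Formula: F_B = \rho_f g V_{disp}
Substituting knowns: 7926.5 = rho_f·9.81·0.8
Solving for rho_f: rho_f = 7926.5/(9.81·0.8) = 1010 kg/m³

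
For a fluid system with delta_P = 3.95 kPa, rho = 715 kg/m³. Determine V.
Formula: V = \sqrt{\frac{2 \Delta P}{\rho}}
V = √(2·(3.95·1000)/715) = 3.324 m/s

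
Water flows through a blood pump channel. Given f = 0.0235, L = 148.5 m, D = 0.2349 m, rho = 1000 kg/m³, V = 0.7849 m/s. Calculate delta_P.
Formula: \Delta P = f \frac{L}{D} \frac{\rho V^2}{2}
delta_P = 0.0235·(148.5/0.2349)·0.5·1000·0.7849²/1000 = 4.576 kPa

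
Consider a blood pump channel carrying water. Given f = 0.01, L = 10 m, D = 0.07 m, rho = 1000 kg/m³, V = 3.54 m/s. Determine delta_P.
Formula: \Delta P = f \frac{L}{D} \frac{\rho V^2}{2}
delta_P = 0.01·(10/0.07)·0.5·1000·3.54²/1000 = 8.951 kPa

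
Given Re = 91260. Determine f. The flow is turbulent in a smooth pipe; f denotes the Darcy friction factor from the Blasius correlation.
Formula: f = \frac{0.316}{Re^{0.25}}
f = 0.316/91260^0.25 = 0.01818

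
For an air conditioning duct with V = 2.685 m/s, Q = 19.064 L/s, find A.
Formula: Q = A V
Substituting knowns: 19.064 = A·2.685·1000
Solving for A: A = (19.064/1000)/2.685 = 0.0071 m²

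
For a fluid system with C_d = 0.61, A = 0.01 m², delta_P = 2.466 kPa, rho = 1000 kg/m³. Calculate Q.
Formula: Q = C_d A \sqrt{\frac{2 \Delta P}{\rho}}
Q = 0.61·0.01·√(2·(2.466·1000)/1000)·1000 = 13.55 L/s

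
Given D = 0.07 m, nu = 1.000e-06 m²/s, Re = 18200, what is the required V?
Formula: Re = \frac{V D}{\nu}
Substituting knowns: 18200 = V·0.07/1.000e-06
Solving for V: V = 18200·1.000e-06/0.07 = 0.26 m/s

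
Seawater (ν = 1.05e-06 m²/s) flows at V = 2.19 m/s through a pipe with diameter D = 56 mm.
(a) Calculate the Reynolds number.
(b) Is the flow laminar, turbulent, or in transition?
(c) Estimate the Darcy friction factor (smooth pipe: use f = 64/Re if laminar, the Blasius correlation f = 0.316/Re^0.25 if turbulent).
(a) Re = V·D/ν = 2.19·0.056/1.05e-06 = 116800
(b) Flow regime: turbulent (Re > 4000)
(c) Friction factor: f = 0.316/Re^0.25 = 0.316/116800^0.25 = 0.01709 (Blasius is strictly valid for Re ≲ 1e5; used here as the smooth-pipe estimate the problem specifies)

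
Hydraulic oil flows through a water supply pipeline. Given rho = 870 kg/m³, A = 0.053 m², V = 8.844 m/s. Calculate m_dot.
Formula: \dot{m} = \rho A V
m_dot = 870·0.053·8.844 = 407.8 kg/s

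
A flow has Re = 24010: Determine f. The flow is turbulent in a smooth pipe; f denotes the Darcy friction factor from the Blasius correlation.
Formula: f = \frac{0.316}{Re^{0.25}}
f = 0.316/24010^0.25 = 0.02539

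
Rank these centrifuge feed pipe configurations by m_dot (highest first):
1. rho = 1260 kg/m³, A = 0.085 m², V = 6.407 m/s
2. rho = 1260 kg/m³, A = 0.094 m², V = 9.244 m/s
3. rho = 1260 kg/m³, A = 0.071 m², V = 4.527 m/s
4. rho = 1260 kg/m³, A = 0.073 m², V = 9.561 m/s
Case 1: m_dot = 686.2 kg/s
Case 2: m_dot = 1095 kg/s
Case 3: m_dot = 405 kg/s
Case 4: m_dot = 879.4 kg/s
Ranking (highest first): 2, 4, 1, 3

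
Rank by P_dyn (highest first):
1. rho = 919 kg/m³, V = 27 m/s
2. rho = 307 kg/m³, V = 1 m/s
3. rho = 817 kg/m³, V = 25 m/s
Case 1: P_dyn = 335 kPa
Case 2: P_dyn = 0.1535 kPa
Case 3: P_dyn = 255.3 kPa
Ranking (highest first): 1, 3, 2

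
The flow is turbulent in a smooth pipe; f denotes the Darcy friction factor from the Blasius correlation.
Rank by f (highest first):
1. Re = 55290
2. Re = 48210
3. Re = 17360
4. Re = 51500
Case 1: f = 0.02061
Case 2: f = 0.02133
Case 3: f = 0.02753
Case 4: f = 0.02098
Ranking (highest first): 3, 2, 4, 1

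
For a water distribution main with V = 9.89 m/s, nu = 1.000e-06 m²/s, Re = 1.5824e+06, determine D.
Formula: Re = \frac{V D}{\nu}
Substituting knowns: 1.5824e+06 = 9.89·D/1.000e-06
Solving for D: D = 1.5824e+06·1.000e-06/9.89 = 0.16 m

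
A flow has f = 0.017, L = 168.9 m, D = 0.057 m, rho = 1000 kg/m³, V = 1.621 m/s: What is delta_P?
Formula: \Delta P = f \frac{L}{D} \frac{\rho V^2}{2}
delta_P = 0.017·(168.9/0.057)·0.5·1000·1.621²/1000 = 66.18 kPa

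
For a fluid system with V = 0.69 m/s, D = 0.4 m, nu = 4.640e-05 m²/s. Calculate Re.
Formula: Re = \frac{V D}{\nu}
Re = 0.69·0.4/4.640e-05 = 5948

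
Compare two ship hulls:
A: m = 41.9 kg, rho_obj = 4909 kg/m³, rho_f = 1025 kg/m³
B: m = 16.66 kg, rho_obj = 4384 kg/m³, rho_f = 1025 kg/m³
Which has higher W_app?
W_app(A) = 325.2 N, W_app(B) = 125.2 N. Answer: A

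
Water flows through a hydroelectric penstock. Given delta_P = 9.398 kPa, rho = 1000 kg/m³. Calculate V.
Formula: V = \sqrt{\frac{2 \Delta P}{\rho}}
V = √(2·(9.398·1000)/1000) = 4.335 m/s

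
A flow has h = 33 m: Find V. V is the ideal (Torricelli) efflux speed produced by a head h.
Formula: V = \sqrt{2 g h}
V = √(2·9.81·33) = 25.45 m/s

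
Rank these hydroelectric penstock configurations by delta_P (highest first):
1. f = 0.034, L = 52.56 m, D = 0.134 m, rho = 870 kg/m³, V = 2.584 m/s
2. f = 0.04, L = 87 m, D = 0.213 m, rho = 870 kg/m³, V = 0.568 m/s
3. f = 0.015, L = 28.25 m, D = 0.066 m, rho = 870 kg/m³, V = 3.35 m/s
Case 1: delta_P = 38.74 kPa
Case 2: delta_P = 2.293 kPa
Case 3: delta_P = 31.34 kPa
Ranking (highest first): 1, 3, 2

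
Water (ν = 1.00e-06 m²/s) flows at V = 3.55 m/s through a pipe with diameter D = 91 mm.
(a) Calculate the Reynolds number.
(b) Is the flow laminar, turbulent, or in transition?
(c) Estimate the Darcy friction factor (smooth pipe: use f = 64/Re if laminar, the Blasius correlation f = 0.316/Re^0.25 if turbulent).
(a) Re = V·D/ν = 3.55·0.091/1.00e-06 = 323050
(b) Flow regime: turbulent (Re > 4000)
(c) Friction factor: f = 0.316/Re^0.25 = 0.316/323050^0.25 = 0.01325 (Blasius is strictly valid for Re ≲ 1e5; used here as the smooth-pipe estimate the problem specifies)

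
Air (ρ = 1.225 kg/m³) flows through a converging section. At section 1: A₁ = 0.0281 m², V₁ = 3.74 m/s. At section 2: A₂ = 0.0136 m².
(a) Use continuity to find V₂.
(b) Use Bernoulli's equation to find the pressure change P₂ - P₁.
(a) Continuity: A₁V₁=A₂V₂ -> V₂=A₁V₁/A₂=0.0281*3.74/0.0136=7.73 m/s
(b) Bernoulli: P₂-P₁=0.5*rho*(V₁^2-V₂^2)/1000=0.5*1.225*(3.74^2-7.73^2)/1000=-0.02803 kPa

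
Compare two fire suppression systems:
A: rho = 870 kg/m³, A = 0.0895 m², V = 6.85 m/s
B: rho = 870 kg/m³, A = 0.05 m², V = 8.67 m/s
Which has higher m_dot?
m_dot(A) = 533.4 kg/s, m_dot(B) = 377.1 kg/s. Answer: A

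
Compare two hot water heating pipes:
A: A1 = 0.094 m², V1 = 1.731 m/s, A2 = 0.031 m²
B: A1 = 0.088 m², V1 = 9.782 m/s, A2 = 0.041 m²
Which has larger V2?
V2(A) = 5.249 m/s, V2(B) = 21 m/s. Answer: B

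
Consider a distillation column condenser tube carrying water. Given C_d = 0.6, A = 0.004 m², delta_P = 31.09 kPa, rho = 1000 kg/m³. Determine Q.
Formula: Q = C_d A \sqrt{\frac{2 \Delta P}{\rho}}
Q = 0.6·0.004·√(2·(31.09·1000)/1000)·1000 = 18.93 L/s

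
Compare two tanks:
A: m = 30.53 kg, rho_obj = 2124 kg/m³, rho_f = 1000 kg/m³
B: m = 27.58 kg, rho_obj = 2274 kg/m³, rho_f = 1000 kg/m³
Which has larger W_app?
W_app(A) = 158.5 N, W_app(B) = 151.6 N. Answer: A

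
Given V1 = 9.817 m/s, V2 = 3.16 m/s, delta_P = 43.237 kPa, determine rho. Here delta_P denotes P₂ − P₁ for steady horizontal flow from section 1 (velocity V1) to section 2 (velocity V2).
Formula: \Delta P = \frac{1}{2} \rho (V_1^2 - V_2^2)
Substituting knowns: 43.237 = 0.5·rho·(9.817² − 3.16²)/1000
Solving for rho: rho = 2·(43.237·1000)/(9.817² − 3.16²) = 1001 kg/m³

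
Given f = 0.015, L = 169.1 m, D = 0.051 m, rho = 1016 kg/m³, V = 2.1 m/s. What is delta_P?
Formula: \Delta P = f \frac{L}{D} \frac{\rho V^2}{2}
delta_P = 0.015·(169.1/0.051)·0.5·1016·2.1²/1000 = 111.4 kPa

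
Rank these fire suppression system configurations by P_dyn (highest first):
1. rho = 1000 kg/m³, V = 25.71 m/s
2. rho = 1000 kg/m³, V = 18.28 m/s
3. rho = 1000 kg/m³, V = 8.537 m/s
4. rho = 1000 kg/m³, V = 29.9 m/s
Case 1: P_dyn = 330.5 kPa
Case 2: P_dyn = 167.1 kPa
Case 3: P_dyn = 36.44 kPa
Case 4: P_dyn = 447 kPa
Ranking (highest first): 4, 1, 2, 3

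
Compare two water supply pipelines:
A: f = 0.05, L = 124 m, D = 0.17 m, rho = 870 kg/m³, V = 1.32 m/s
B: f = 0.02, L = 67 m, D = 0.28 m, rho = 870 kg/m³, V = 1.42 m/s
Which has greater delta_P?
delta_P(A) = 27.64 kPa, delta_P(B) = 4.198 kPa. Answer: A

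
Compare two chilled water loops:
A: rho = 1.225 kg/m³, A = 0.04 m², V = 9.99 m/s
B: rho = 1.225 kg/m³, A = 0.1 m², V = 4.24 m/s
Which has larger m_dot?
m_dot(A) = 0.4895 kg/s, m_dot(B) = 0.5194 kg/s. Answer: B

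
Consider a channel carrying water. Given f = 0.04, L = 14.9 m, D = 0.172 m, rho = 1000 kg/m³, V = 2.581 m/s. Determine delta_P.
Formula: \Delta P = f \frac{L}{D} \frac{\rho V^2}{2}
delta_P = 0.04·(14.9/0.172)·0.5·1000·2.581²/1000 = 11.54 kPa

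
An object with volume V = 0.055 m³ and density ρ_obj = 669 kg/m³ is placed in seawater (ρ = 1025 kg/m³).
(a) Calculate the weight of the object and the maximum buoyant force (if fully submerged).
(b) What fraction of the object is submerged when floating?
(a) W=rho_obj*g*V=669*9.81*0.055=361.0 N; F_B(max)=rho*g*V=1025*9.81*0.055=553.0 N
(b) Floating fraction=rho_obj/rho=669/1025=0.653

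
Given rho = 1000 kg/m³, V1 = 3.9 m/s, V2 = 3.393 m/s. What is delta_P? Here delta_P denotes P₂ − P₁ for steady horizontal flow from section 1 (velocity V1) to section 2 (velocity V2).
Formula: \Delta P = \frac{1}{2} \rho (V_1^2 - V_2^2)
delta_P = 0.5·1000·(3.9² − 3.393²)/1000 = 1.849 kPa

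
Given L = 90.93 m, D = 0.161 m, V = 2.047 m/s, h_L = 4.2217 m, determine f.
Formula: h_L = f \frac{L}{D} \frac{V^2}{2g}
Substituting knowns: 4.2217 = f·(90.93/0.161)·2.047²/(2·9.81)
Solving for f: f = 4.2217·2·9.81/((90.93/0.161)·2.047²) = 0.035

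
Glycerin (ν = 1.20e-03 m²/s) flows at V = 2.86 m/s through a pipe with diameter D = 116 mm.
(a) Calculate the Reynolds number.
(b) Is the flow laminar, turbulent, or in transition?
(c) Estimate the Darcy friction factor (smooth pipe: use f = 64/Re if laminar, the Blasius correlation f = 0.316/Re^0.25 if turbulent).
(a) Re = V·D/ν = 2.86·0.116/1.20e-03 = 276.47
(b) Flow regime: laminar (Re < 2300)
(c) Friction factor: f = 64/Re = 64/276.47 = 0.2315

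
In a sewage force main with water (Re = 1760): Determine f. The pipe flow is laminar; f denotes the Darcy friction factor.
Formula: f = \frac{64}{Re}
f = 64/1760 = 0.03636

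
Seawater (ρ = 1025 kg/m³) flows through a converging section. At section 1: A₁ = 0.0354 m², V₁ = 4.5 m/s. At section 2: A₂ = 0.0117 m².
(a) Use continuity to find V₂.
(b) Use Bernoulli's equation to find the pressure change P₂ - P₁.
(a) Continuity: A₁V₁=A₂V₂ -> V₂=A₁V₁/A₂=0.0354*4.5/0.0117=13.62 m/s
(b) Bernoulli: P₂-P₁=0.5*rho*(V₁^2-V₂^2)/1000=0.5*1025*(4.5^2-13.62^2)/1000=-84.69 kPa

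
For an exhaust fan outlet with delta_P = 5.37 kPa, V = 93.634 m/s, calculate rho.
Formula: V = \sqrt{\frac{2 \Delta P}{\rho}}
Substituting knowns: 93.634 = √(2·(5.37·1000)/rho)
Solving for rho: rho = 2·(5.37·1000)/93.634² = 1.225 kg/m³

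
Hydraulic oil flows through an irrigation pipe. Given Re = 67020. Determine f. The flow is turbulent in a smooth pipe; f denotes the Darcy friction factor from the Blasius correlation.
Formula: f = \frac{0.316}{Re^{0.25}}
f = 0.316/67020^0.25 = 0.01964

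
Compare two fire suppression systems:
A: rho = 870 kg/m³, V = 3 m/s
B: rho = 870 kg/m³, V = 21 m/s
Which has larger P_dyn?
P_dyn(A) = 3.915 kPa, P_dyn(B) = 191.8 kPa. Answer: B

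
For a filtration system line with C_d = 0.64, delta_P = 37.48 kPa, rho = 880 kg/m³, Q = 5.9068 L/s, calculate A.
Formula: Q = C_d A \sqrt{\frac{2 \Delta P}{\rho}}
Substituting knowns: 5.9068 = 0.64·A·√(2·(37.48·1000)/880)·1000
Solving for A: A = (5.9068/1000)/(0.64·√(2·(37.48·1000)/880)) = 0.001 m²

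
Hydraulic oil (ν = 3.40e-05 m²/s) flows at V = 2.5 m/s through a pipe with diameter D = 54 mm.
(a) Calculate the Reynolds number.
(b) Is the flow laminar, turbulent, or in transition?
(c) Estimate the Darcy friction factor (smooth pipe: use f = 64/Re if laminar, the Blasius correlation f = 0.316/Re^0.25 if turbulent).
(a) Re = V·D/ν = 2.5·0.054/3.40e-05 = 3970.6
(b) Flow regime: transition (2300 ≤ Re ≤ 4000)
(c) Friction factor: f ≈ 0.04 (transitional regime, no simple correlation)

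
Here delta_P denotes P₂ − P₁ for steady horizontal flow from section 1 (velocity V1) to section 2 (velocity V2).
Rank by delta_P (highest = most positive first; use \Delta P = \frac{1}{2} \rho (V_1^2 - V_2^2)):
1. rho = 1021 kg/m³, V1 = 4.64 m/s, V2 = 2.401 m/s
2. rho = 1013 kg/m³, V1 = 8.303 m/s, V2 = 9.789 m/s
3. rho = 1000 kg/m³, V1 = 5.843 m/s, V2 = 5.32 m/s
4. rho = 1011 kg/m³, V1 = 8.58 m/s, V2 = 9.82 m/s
Case 1: delta_P = 8.048 kPa
Case 2: delta_P = -13.62 kPa
Case 3: delta_P = 2.919 kPa
Case 4: delta_P = -11.53 kPa
Ranking (highest first): 1, 3, 4, 2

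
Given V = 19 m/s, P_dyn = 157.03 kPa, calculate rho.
Formula: P_{dyn} = \frac{1}{2} \rho V^2
Substituting knowns: 157.03 = 0.5·rho·19²/1000
Solving for rho: rho = 2·(157.03·1000)/19² = 870 kg/m³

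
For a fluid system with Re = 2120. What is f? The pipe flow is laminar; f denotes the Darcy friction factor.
Formula: f = \frac{64}{Re}
f = 64/2120 = 0.03019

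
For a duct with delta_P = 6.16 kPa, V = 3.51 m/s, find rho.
Formula: V = \sqrt{\frac{2 \Delta P}{\rho}}
Substituting knowns: 3.51 = √(2·(6.16·1000)/rho)
Solving for rho: rho = 2·(6.16·1000)/3.51² = 1000 kg/m³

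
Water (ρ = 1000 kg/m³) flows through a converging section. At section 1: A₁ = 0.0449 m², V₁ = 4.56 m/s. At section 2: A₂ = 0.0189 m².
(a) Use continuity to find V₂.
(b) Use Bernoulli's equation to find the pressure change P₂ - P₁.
(a) Continuity: A₁V₁=A₂V₂ -> V₂=A₁V₁/A₂=0.0449*4.56/0.0189=10.83 m/s
(b) Bernoulli: P₂-P₁=0.5*rho*(V₁^2-V₂^2)/1000=0.5*1000*(4.56^2-10.83^2)/1000=-48.25 kPa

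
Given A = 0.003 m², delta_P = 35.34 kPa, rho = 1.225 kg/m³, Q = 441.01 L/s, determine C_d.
Formula: Q = C_d A \sqrt{\frac{2 \Delta P}{\rho}}
Substituting knowns: 441.01 = C_d·0.003·√(2·(35.34·1000)/1.225)·1000
Solving for C_d: C_d = (441.01/1000)/(0.003·√(2·(35.34·1000)/1.225)) = 0.612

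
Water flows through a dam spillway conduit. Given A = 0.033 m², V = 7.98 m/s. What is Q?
Formula: Q = A V
Q = 0.033·7.98·1000 = 263.3 L/s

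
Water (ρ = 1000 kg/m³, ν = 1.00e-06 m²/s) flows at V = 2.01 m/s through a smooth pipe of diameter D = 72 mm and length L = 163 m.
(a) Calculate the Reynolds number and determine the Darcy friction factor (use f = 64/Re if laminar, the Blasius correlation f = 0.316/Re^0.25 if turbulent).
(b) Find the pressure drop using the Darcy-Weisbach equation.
(a) Re = V·D/ν = 2.01·0.072/1.00e-06 = 144720 → turbulent (Re > 4000); f = 0.316/Re^0.25 = 0.316/144720^0.25 = 0.016201 (Blasius is strictly valid for Re ≲ 1e5; used here as the smooth-pipe estimate the problem specifies)
(b) Darcy-Weisbach: ΔP = f·(L/D)·½ρV²/1000 = 0.016201·(163/0.072)·½·1000·2.01²/1000 = 74.09 kPa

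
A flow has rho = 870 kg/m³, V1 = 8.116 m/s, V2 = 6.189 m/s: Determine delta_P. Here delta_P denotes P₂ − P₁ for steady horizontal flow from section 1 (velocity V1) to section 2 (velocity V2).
Formula: \Delta P = \frac{1}{2} \rho (V_1^2 - V_2^2)
delta_P = 0.5·870·(8.116² − 6.189²)/1000 = 11.99 kPa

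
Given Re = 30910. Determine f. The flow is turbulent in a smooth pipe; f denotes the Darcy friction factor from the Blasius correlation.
Formula: f = \frac{0.316}{Re^{0.25}}
f = 0.316/30910^0.25 = 0.02383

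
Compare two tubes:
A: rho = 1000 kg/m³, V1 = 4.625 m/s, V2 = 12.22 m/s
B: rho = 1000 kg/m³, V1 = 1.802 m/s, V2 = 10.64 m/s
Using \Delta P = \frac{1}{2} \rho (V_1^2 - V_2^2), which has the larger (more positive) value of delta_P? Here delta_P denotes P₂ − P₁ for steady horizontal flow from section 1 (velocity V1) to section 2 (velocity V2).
delta_P(A) = -63.97 kPa, delta_P(B) = -54.98 kPa. Answer: B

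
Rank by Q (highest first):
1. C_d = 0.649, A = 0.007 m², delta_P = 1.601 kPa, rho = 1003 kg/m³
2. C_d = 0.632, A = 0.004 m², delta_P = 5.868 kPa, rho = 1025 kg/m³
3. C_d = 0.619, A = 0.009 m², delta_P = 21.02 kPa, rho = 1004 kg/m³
Case 1: Q = 8.117 L/s
Case 2: Q = 8.554 L/s
Case 3: Q = 36.05 L/s
Ranking (highest first): 3, 2, 1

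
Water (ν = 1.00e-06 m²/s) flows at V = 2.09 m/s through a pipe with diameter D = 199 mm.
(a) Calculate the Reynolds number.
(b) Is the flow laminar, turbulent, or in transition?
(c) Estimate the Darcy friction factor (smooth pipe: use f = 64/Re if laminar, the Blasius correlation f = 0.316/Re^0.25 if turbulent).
(a) Re = V·D/ν = 2.09·0.199/1.00e-06 = 415910
(b) Flow regime: turbulent (Re > 4000)
(c) Friction factor: f = 0.316/Re^0.25 = 0.316/415910^0.25 = 0.01244 (Blasius is strictly valid for Re ≲ 1e5; used here as the smooth-pipe estimate the problem specifies)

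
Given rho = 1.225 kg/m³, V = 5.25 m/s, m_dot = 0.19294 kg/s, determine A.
Formula: \dot{m} = \rho A V
Substituting knowns: 0.19294 = 1.225·A·5.25
Solving for A: A = 0.19294/(1.225·5.25) = 0.03 m²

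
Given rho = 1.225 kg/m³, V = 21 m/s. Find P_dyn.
Formula: P_{dyn} = \frac{1}{2} \rho V^2
P_dyn = 0.5·1.225·21²/1000 = 0.2701 kPa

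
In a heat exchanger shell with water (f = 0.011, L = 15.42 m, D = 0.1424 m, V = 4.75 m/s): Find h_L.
Formula: h_L = f \frac{L}{D} \frac{V^2}{2g}
h_L = 0.011·(15.42/0.1424)·4.75²/(2·9.81) = 1.37 m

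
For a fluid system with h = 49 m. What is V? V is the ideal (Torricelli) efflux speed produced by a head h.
Formula: V = \sqrt{2 g h}
V = √(2·9.81·49) = 31.01 m/s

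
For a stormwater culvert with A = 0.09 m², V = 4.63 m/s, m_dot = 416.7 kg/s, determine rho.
Formula: \dot{m} = \rho A V
Substituting knowns: 416.7 = rho·0.09·4.63
Solving for rho: rho = 416.7/(0.09·4.63) = 1000 kg/m³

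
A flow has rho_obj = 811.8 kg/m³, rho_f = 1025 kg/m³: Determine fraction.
Formula: f_{sub} = \frac{\rho_{obj}}{\rho_f}
fraction = 811.8/1025 = 0.792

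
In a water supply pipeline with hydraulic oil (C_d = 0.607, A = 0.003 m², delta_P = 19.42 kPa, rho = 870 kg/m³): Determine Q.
Formula: Q = C_d A \sqrt{\frac{2 \Delta P}{\rho}}
Q = 0.607·0.003·√(2·(19.42·1000)/870)·1000 = 12.17 L/s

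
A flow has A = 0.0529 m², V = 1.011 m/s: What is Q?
Formula: Q = A V
Q = 0.0529·1.011·1000 = 53.48 L/s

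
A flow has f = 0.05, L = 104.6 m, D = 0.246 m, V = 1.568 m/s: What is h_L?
Formula: h_L = f \frac{L}{D} \frac{V^2}{2g}
h_L = 0.05·(104.6/0.246)·1.568²/(2·9.81) = 2.664 m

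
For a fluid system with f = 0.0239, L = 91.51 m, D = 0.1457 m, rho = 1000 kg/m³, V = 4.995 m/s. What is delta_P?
Formula: \Delta P = f \frac{L}{D} \frac{\rho V^2}{2}
delta_P = 0.0239·(91.51/0.1457)·0.5·1000·4.995²/1000 = 187.3 kPa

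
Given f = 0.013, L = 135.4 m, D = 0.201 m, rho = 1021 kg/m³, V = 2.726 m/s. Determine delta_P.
Formula: \Delta P = f \frac{L}{D} \frac{\rho V^2}{2}
delta_P = 0.013·(135.4/0.201)·0.5·1021·2.726²/1000 = 33.22 kPa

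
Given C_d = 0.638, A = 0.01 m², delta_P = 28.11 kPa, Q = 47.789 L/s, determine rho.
Formula: Q = C_d A \sqrt{\frac{2 \Delta P}{\rho}}
Substituting knowns: 47.789 = 0.638·0.01·√(2·(28.11·1000)/rho)·1000
Solving for rho: rho = 2·(28.11·1000)/((47.789/1000)/(0.638·0.01))² = 1002 kg/m³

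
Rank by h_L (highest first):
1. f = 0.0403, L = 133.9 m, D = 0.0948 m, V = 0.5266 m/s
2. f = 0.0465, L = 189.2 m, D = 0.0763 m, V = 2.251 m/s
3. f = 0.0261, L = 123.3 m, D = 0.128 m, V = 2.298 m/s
Case 1: h_L = 0.8045 m
Case 2: h_L = 29.78 m
Case 3: h_L = 6.767 m
Ranking (highest first): 2, 3, 1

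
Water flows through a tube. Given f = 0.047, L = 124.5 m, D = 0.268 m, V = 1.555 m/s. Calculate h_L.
Formula: h_L = f \frac{L}{D} \frac{V^2}{2g}
h_L = 0.047·(124.5/0.268)·1.555²/(2·9.81) = 2.691 m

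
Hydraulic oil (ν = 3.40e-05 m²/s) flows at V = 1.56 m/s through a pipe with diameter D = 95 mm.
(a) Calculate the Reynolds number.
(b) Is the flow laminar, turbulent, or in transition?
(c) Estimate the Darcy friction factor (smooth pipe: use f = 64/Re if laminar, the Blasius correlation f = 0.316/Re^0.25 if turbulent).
(a) Re = V·D/ν = 1.56·0.095/3.40e-05 = 4358.8
(b) Flow regime: turbulent (Re > 4000)
(c) Friction factor: f = 0.316/Re^0.25 = 0.316/4358.8^0.25 = 0.03889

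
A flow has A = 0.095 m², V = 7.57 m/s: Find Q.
Formula: Q = A V
Q = 0.095·7.57·1000 = 719.2 L/s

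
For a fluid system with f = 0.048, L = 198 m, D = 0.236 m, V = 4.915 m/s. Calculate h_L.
Formula: h_L = f \frac{L}{D} \frac{V^2}{2g}
h_L = 0.048·(198/0.236)·4.915²/(2·9.81) = 49.58 m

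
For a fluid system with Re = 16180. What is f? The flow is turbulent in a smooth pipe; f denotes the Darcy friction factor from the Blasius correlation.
Formula: f = \frac{0.316}{Re^{0.25}}
f = 0.316/16180^0.25 = 0.02802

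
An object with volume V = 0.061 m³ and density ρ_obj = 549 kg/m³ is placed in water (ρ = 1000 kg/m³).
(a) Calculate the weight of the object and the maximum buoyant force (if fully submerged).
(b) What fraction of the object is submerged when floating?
(a) W=rho_obj*g*V=549*9.81*0.061=328.5 N; F_B(max)=rho*g*V=1000*9.81*0.061=598.4 N
(b) Floating fraction=rho_obj/rho=549/1000=0.549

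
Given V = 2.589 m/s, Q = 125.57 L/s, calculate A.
Formula: Q = A V
Substituting knowns: 125.57 = A·2.589·1000
Solving for A: A = (125.57/1000)/2.589 = 0.0485 m²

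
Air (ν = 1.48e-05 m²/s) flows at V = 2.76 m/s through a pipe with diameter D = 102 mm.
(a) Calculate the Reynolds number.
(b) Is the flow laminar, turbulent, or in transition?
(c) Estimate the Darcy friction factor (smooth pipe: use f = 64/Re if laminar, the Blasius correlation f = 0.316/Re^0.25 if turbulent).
(a) Re = V·D/ν = 2.76·0.102/1.48e-05 = 19022
(b) Flow regime: turbulent (Re > 4000)
(c) Friction factor: f = 0.316/Re^0.25 = 0.316/19022^0.25 = 0.02691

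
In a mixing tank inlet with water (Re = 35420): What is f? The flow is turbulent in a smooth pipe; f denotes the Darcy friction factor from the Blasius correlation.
Formula: f = \frac{0.316}{Re^{0.25}}
f = 0.316/35420^0.25 = 0.02303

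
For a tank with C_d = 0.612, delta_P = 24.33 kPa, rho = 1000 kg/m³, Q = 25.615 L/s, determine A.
Formula: Q = C_d A \sqrt{\frac{2 \Delta P}{\rho}}
Substituting knowns: 25.615 = 0.612·A·√(2·(24.33·1000)/1000)·1000
Solving for A: A = (25.615/1000)/(0.612·√(2·(24.33·1000)/1000)) = 0.006 m²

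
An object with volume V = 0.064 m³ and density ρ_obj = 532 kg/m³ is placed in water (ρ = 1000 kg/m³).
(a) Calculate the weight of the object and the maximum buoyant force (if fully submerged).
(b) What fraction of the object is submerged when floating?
(a) W=rho_obj*g*V=532*9.81*0.064=334.0 N; F_B(max)=rho*g*V=1000*9.81*0.064=627.8 N
(b) Floating fraction=rho_obj/rho=532/1000=0.532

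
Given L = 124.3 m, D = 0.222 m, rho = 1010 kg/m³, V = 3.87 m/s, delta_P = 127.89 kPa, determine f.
Formula: \Delta P = f \frac{L}{D} \frac{\rho V^2}{2}
Substituting knowns: 127.89 = f·(124.3/0.222)·0.5·1010·3.87²/1000
Solving for f: f = (127.89·1000)/((124.3/0.222)·0.5·1010·3.87²) = 0.0302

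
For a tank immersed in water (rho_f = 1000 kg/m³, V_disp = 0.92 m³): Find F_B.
Formula: F_B = \rho_f g V_{disp}
F_B = 1000·9.81·0.92 = 9025 N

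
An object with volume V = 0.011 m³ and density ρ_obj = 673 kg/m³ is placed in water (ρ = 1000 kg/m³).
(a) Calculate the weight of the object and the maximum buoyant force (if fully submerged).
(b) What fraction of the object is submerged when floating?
(a) W=rho_obj*g*V=673*9.81*0.011=72.6 N; F_B(max)=rho*g*V=1000*9.81*0.011=107.9 N
(b) Floating fraction=rho_obj/rho=673/1000=0.673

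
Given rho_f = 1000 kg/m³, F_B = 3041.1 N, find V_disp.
Formula: F_B = \rho_f g V_{disp}
Substituting knowns: 3041.1 = 1000·9.81·V_disp
Solving for V_disp: V_disp = 3041.1/(1000·9.81) = 0.31 m³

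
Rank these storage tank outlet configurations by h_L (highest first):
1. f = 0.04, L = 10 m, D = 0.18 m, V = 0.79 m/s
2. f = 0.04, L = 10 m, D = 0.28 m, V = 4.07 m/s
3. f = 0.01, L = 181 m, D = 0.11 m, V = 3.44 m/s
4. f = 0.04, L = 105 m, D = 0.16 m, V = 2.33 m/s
Case 1: h_L = 0.07069 m
Case 2: h_L = 1.206 m
Case 3: h_L = 9.924 m
Case 4: h_L = 7.263 m
Ranking (highest first): 3, 4, 2, 1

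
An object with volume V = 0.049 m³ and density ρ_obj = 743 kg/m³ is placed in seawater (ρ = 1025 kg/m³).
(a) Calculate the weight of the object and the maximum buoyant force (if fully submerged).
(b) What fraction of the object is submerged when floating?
(a) W=rho_obj*g*V=743*9.81*0.049=357.2 N; F_B(max)=rho*g*V=1025*9.81*0.049=492.7 N
(b) Floating fraction=rho_obj/rho=743/1025=0.725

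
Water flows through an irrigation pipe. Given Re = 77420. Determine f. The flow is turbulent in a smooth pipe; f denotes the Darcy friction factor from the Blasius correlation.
Formula: f = \frac{0.316}{Re^{0.25}}
f = 0.316/77420^0.25 = 0.01894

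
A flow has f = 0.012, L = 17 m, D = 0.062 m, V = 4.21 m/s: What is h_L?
Formula: h_L = f \frac{L}{D} \frac{V^2}{2g}
h_L = 0.012·(17/0.062)·4.21²/(2·9.81) = 2.972 m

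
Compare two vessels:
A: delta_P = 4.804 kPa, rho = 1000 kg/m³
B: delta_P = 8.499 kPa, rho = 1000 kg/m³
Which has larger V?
V(A) = 3.1 m/s, V(B) = 4.123 m/s. Answer: B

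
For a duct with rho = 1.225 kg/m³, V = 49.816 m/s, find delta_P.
Formula: V = \sqrt{\frac{2 \Delta P}{\rho}}
Substituting knowns: 49.816 = √(2·(delta_P·1000)/1.225)
Solving for delta_P: delta_P = 49.816²·1.225/2/1000 = 1.52 kPa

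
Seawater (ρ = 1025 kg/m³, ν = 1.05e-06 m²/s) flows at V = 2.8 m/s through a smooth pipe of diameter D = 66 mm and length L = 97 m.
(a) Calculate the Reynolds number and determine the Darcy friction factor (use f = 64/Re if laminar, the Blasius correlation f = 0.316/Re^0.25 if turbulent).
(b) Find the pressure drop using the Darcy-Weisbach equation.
(a) Re = V·D/ν = 2.8·0.066/1.05e-06 = 176000 → turbulent (Re > 4000); f = 0.316/Re^0.25 = 0.316/176000^0.25 = 0.015428 (Blasius is strictly valid for Re ≲ 1e5; used here as the smooth-pipe estimate the problem specifies)
(b) Darcy-Weisbach: ΔP = f·(L/D)·½ρV²/1000 = 0.015428·(97/0.066)·½·1025·2.8²/1000 = 91.11 kPa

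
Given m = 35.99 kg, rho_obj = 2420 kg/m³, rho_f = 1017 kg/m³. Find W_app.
Formula: W_{app} = mg\left(1 - \frac{\rho_f}{\rho_{obj}}\right)
W_app = 35.99·9.81·(1 − 1017/2420) = 204.7 N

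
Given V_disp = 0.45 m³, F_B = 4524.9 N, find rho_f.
Formula: F_B = \rho_f g V_{disp}
Substituting knowns: 4524.9 = rho_f·9.81·0.45
Solving for rho_f: rho_f = 4524.9/(9.81·0.45) = 1025 kg/m³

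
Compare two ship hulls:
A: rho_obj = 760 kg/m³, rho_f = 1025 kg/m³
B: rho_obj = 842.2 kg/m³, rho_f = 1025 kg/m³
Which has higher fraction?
fraction(A) = 0.7415, fraction(B) = 0.8217. Answer: B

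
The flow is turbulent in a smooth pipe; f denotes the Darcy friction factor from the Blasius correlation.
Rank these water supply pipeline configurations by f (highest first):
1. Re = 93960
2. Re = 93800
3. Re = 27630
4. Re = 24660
Case 1: f = 0.01805
Case 2: f = 0.01806
Case 3: f = 0.02451
Case 4: f = 0.02522
Ranking (highest first): 4, 3, 2, 1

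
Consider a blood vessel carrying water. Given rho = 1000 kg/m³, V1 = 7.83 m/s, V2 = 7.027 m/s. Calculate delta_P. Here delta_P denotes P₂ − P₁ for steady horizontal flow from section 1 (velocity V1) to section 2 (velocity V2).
Formula: \Delta P = \frac{1}{2} \rho (V_1^2 - V_2^2)
delta_P = 0.5·1000·(7.83² − 7.027²)/1000 = 5.965 kPa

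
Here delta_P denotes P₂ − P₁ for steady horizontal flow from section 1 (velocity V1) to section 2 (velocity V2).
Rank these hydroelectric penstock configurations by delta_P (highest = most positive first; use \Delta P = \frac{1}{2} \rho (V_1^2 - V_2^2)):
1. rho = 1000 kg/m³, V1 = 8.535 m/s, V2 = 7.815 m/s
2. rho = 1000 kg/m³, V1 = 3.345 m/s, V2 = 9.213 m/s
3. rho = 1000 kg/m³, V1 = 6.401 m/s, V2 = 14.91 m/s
Case 1: delta_P = 5.886 kPa
Case 2: delta_P = -36.85 kPa
Case 3: delta_P = -90.67 kPa
Ranking (highest first): 1, 2, 3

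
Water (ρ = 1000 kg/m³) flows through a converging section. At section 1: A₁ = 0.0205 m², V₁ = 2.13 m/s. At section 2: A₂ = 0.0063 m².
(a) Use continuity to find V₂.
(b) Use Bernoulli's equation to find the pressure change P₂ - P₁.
(a) Continuity: A₁V₁=A₂V₂ -> V₂=A₁V₁/A₂=0.0205*2.13/0.0063=6.93 m/s
(b) Bernoulli: P₂-P₁=0.5*rho*(V₁^2-V₂^2)/1000=0.5*1000*(2.13^2-6.93^2)/1000=-21.74 kPa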